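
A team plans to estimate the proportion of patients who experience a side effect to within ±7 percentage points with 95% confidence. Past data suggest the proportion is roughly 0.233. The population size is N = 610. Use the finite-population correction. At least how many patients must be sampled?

115

For a proportion with margin E = 0.07 at 95% confidence, z = 1.960.
n = p̂(1−p̂)(z/E)² = 0.233 × 0.767 × (1.960/0.07)² = 140.11 — call this n₀.
Finite-population correction with N = 610: n = n₀ / (1 + (n₀−1)/N) = 140.11 / 1.228 = 114.10
Round up: n = 115.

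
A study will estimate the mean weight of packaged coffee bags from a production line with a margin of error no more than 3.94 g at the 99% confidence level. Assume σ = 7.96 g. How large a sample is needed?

For a mean, the margin of error is E = z·σ/√n, so n = (zσ/E)².
At 99% confidence, z = 2.576.
n = (2.576 × 7.96 / 3.94)² = 27.08
Round up: n = 28.

28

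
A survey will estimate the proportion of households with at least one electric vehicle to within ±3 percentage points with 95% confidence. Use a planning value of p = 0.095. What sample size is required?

For a proportion with margin E = 0.03 at 95% confidence, z = 1.960.
n = p̂(1−p̂)(z/E)² = 0.095 × 0.905 × (1.960/0.03)² = 366.98
Round up: n = 367.

367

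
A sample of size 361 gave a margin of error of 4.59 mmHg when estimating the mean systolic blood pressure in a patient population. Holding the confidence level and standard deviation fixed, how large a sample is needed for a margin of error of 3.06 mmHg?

813

Margin of error scales as 1/√n, so n₂ = n₁·(E₁/E₂)².
n₂ = 361 × (4.59/3.06)² = 361 × 2.25 = 812.25
Round up: n₂ = 813.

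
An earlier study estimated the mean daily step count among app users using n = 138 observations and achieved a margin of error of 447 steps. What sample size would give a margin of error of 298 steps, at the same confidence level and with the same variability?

311

Margin of error scales as 1/√n, so n₂ = n₁·(E₁/E₂)².
n₂ = 138 × (447/298)² = 138 × 2.25 = 310.50
Round up: n₂ = 311.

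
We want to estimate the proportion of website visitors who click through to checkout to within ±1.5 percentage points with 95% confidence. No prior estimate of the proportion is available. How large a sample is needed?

4269

For a proportion with margin E = 0.015 at 95% confidence, z = 1.960.
With no prior estimate, use p = 0.5, which maximizes p(1−p) at 0.25.
n = 0.25 × (z/E)² = 0.25 × (1.960/0.015)² = 4268.44
Round up: n = 4269.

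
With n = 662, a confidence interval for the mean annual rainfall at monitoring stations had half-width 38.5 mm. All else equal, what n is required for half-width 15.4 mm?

4138

Margin of error scales as 1/√n, so n₂ = n₁·(E₁/E₂)².
n₂ = 662 × (38.5/15.4)² = 662 × 6.25 = 4137.50
Round up: n₂ = 4138.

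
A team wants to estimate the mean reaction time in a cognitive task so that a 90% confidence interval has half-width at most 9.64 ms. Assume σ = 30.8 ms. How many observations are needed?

28

For a mean, the margin of error is E = z·σ/√n, so n = (zσ/E)².
At 90% confidence, z = 1.645.
n = (1.645 × 30.8 / 9.64)² = 27.62
Round up: n = 28.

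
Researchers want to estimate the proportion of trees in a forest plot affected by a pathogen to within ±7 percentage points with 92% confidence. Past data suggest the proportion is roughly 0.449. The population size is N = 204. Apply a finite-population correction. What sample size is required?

For a proportion with margin E = 0.07 at 92% confidence, z = 1.751.
n = p̂(1−p̂)(z/E)² = 0.449 × 0.551 × (1.751/0.07)² = 154.80 — call this n₀.
Finite-population correction with N = 204: n = n₀ / (1 + (n₀−1)/N) = 154.80 / 1.754 = 88.26
Round up: n = 89.

89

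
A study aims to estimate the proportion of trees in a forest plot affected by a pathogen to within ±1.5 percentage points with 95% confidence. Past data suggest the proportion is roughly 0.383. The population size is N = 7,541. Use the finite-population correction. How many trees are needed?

For a proportion with margin E = 0.015 at 95% confidence, z = 1.960.
n = p̂(1−p̂)(z/E)² = 0.383 × 0.617 × (1.960/0.015)² = 4034.72 — call this n₀.
Finite-population correction with N = 7,541: n = n₀ / (1 + (n₀−1)/N) = 4034.72 / 1.535 = 2628.48
Round up: n = 2629.

2629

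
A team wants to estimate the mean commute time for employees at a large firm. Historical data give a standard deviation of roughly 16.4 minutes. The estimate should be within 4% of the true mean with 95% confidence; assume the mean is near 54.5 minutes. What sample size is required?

For a mean, the margin of error is E = z·σ/√n, so n = (zσ/E)².
At 95% confidence, z = 1.960.
E = 4% of 54.5 = 2.18 minutes.
n = (1.960 × 16.4 / 2.18)² = 217.41
Round up: n = 218.

n = 218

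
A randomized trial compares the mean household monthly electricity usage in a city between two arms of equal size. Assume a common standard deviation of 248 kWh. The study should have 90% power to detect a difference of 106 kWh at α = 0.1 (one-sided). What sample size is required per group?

For two equal groups, n per group = 2·((z_α + z_β)·σ/δ)².
z_α = 1.282; z_β = 1.282 (power 90%).
n = 2 × (2.564 × 248 / 106)² = 2 × 35.99 = 71.98
Round up: n = 72 per group.

72 per group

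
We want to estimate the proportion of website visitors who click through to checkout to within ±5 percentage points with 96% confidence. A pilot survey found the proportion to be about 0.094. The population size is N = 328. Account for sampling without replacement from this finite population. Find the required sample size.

n = 101

For a proportion with margin E = 0.05 at 96% confidence, z = 2.054.
n = p̂(1−p̂)(z/E)² = 0.094 × 0.906 × (2.054/0.05)² = 143.72 — call this n₀.
Finite-population correction with N = 328: n = n₀ / (1 + (n₀−1)/N) = 143.72 / 1.435 = 100.15
Round up: n = 101.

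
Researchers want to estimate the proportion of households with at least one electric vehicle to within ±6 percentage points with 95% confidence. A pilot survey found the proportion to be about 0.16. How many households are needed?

144

For a proportion with margin E = 0.06 at 95% confidence, z = 1.960.
n = p̂(1−p̂)(z/E)² = 0.16 × 0.84 × (1.960/0.06)² = 143.42
Round up: n = 144.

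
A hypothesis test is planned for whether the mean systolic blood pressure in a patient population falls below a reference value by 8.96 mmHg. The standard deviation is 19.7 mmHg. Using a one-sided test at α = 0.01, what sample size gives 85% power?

For a one-sample z-test, n = ((z_α + z_β)·σ/δ)².
z_α = 2.326 (one-sided α = 0.01); z_β = 1.036 (power 85% → β = 0.15).
n = (3.362 × 19.7 / 8.96)² = 54.64
Round up: n = 55.

55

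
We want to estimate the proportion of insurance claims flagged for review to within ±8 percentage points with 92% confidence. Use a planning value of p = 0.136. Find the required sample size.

57

For a proportion with margin E = 0.08 at 92% confidence, z = 1.751.
n = p̂(1−p̂)(z/E)² = 0.136 × 0.864 × (1.751/0.08)² = 56.29
Round up: n = 57.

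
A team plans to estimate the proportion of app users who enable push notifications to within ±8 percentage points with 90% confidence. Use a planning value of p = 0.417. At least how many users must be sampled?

n = 103

For a proportion with margin E = 0.08 at 90% confidence, z = 1.645.
n = p̂(1−p̂)(z/E)² = 0.417 × 0.583 × (1.645/0.08)² = 102.79
Round up: n = 103.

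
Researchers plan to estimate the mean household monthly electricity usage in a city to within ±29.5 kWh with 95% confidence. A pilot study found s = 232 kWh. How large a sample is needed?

238

For a mean, the margin of error is E = z·σ/√n, so n = (zσ/E)².
At 95% confidence, z = 1.960.
n = (1.960 × 232 / 29.5)² = 237.60
Round up: n = 238.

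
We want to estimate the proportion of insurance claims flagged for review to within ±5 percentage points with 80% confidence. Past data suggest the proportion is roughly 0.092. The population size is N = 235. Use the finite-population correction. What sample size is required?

45

For a proportion with margin E = 0.05 at 80% confidence, z = 1.282.
n = p̂(1−p̂)(z/E)² = 0.092 × 0.908 × (1.282/0.05)² = 54.92 — call this n₀.
Finite-population correction with N = 235: n = n₀ / (1 + (n₀−1)/N) = 54.92 / 1.229 = 44.69
Round up: n = 45.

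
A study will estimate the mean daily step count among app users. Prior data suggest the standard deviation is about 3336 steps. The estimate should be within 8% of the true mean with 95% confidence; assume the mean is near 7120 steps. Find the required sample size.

For a mean, the margin of error is E = z·σ/√n, so n = (zσ/E)².
At 95% confidence, z = 1.960.
E = 8% of 7120 = 569.6 steps.
n = (1.960 × 3336 / 569.6)² = 131.77
Round up: n = 132.

n = 132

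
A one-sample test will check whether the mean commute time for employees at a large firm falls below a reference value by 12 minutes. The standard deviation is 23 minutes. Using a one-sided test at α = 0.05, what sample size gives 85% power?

27

For a one-sample z-test, n = ((z_α + z_β)·σ/δ)².
z_α = 1.645 (one-sided α = 0.05); z_β = 1.036 (power 85% → β = 0.15).
n = (2.681 × 23 / 12)² = 26.41
Round up: n = 27.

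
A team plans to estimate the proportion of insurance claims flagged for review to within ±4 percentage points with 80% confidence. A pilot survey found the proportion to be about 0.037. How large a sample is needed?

37

For a proportion with margin E = 0.04 at 80% confidence, z = 1.282.
n = p̂(1−p̂)(z/E)² = 0.037 × 0.963 × (1.282/0.04)² = 36.60
Round up: n = 37.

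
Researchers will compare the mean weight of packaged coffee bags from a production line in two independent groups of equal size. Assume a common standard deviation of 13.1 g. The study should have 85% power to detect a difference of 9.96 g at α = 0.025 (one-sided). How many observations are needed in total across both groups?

For two equal groups, n per group = 2·((z_α + z_β)·σ/δ)².
z_α = 1.960; z_β = 1.036 (power 85%).
n = 2 × (2.996 × 13.1 / 9.96)² = 2 × 15.53 = 31.06
Round up: n = 32 per group.
Total across both groups: 2 × 32 = 64.

64 total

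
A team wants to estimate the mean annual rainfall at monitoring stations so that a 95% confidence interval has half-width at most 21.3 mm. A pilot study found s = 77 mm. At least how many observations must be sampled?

n = 51

For a mean, the margin of error is E = z·σ/√n, so n = (zσ/E)².
At 95% confidence, z = 1.960.
n = (1.960 × 77 / 21.3)² = 50.20
Round up: n = 51.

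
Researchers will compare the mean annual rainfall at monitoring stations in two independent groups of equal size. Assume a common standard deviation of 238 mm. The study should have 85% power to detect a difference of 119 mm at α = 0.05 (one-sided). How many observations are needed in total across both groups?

116 total

For two equal groups, n per group = 2·((z_α + z_β)·σ/δ)².
z_α = 1.645; z_β = 1.036 (power 85%).
n = 2 × (2.681 × 238 / 119)² = 2 × 28.75 = 57.50
Round up: n = 58 per group.
Total across both groups: 2 × 58 = 116.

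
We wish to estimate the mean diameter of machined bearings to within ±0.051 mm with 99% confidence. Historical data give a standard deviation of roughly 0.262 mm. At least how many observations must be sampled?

For a mean, the margin of error is E = z·σ/√n, so n = (zσ/E)².
At 99% confidence, z = 2.576.
n = (2.576 × 0.262 / 0.051)² = 175.13
Round up: n = 176.

176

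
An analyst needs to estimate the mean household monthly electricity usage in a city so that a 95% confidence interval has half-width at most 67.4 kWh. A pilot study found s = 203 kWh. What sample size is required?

35

For a mean, the margin of error is E = z·σ/√n, so n = (zσ/E)².
At 95% confidence, z = 1.960.
n = (1.960 × 203 / 67.4)² = 34.85
Round up: n = 35.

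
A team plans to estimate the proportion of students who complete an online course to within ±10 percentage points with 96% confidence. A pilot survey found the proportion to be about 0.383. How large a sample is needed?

For a proportion with margin E = 0.1 at 96% confidence, z = 2.054.
n = p̂(1−p̂)(z/E)² = 0.383 × 0.617 × (2.054/0.1)² = 99.70
Round up: n = 100.

n = 100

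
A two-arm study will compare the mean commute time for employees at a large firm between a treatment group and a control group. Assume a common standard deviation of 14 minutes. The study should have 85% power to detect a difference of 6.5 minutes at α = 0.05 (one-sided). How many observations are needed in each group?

67 per group

For two equal groups, n per group = 2·((z_α + z_β)·σ/δ)².
z_α = 1.645; z_β = 1.036 (power 85%).
n = 2 × (2.681 × 14 / 6.5)² = 2 × 33.34 = 66.68
Round up: n = 67 per group.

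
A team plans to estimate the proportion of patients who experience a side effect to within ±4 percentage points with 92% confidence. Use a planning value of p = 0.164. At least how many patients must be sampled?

263

For a proportion with margin E = 0.04 at 92% confidence, z = 1.751.
n = p̂(1−p̂)(z/E)² = 0.164 × 0.836 × (1.751/0.04)² = 262.73
Round up: n = 263.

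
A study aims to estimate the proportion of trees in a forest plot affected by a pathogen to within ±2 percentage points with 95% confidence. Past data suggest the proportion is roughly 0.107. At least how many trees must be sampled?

For a proportion with margin E = 0.02 at 95% confidence, z = 1.960.
n = p̂(1−p̂)(z/E)² = 0.107 × 0.893 × (1.960/0.02)² = 917.67
Round up: n = 918.

918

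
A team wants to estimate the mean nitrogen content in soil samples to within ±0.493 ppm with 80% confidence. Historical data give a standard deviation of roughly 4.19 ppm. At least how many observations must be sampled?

For a mean, the margin of error is E = z·σ/√n, so n = (zσ/E)².
At 80% confidence, z = 1.282.
n = (1.282 × 4.19 / 0.493)² = 118.72
Round up: n = 119.

n = 119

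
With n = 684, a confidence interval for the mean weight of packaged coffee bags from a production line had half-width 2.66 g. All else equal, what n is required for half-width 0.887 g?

n = 6152

Margin of error scales as 1/√n, so n₂ = n₁·(E₁/E₂)².
n₂ = 684 × (2.66/0.887)² = 684 × 8.993 = 6151.21
Round up: n₂ = 6152.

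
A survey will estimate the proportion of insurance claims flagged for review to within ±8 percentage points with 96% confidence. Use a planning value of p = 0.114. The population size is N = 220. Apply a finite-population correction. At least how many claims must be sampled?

52

For a proportion with margin E = 0.08 at 96% confidence, z = 2.054.
n = p̂(1−p̂)(z/E)² = 0.114 × 0.886 × (2.054/0.08)² = 66.58 — call this n₀.
Finite-population correction with N = 220: n = n₀ / (1 + (n₀−1)/N) = 66.58 / 1.298 = 51.29
Round up: n = 52.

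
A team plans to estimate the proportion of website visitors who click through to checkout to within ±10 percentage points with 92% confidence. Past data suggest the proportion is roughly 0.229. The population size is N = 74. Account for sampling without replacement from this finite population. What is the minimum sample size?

32

For a proportion with margin E = 0.1 at 92% confidence, z = 1.751.
n = p̂(1−p̂)(z/E)² = 0.229 × 0.771 × (1.751/0.1)² = 54.13 — call this n₀.
Finite-population correction with N = 74: n = n₀ / (1 + (n₀−1)/N) = 54.13 / 1.718 = 31.51
Round up: n = 32.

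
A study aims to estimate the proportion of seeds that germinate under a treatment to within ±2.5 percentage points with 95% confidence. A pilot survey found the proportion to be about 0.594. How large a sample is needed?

n = 1483

For a proportion with margin E = 0.025 at 95% confidence, z = 1.960.
n = p̂(1−p̂)(z/E)² = 0.594 × 0.406 × (1.960/0.025)² = 1482.33
Round up: n = 1483.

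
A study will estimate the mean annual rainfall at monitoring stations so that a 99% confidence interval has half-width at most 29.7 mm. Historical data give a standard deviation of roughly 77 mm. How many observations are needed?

For a mean, the margin of error is E = z·σ/√n, so n = (zσ/E)².
At 99% confidence, z = 2.576.
n = (2.576 × 77 / 29.7)² = 44.60
Round up: n = 45.

45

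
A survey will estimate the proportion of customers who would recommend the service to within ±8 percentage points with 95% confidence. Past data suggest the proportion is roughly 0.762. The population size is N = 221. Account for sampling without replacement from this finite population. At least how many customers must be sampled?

For a proportion with margin E = 0.08 at 95% confidence, z = 1.960.
n = p̂(1−p̂)(z/E)² = 0.762 × 0.238 × (1.960/0.08)² = 108.86 — call this n₀.
Finite-population correction with N = 221: n = n₀ / (1 + (n₀−1)/N) = 108.86 / 1.488 = 73.16
Round up: n = 74.

74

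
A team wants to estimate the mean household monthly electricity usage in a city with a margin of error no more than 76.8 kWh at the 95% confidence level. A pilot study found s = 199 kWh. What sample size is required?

For a mean, the margin of error is E = z·σ/√n, so n = (zσ/E)².
At 95% confidence, z = 1.960.
n = (1.960 × 199 / 76.8)² = 25.79
Round up: n = 26.

26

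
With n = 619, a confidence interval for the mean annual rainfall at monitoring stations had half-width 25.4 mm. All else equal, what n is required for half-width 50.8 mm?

155

Margin of error scales as 1/√n, so n₂ = n₁·(E₁/E₂)².
n₂ = 619 × (25.4/50.8)² = 619 × 0.25 = 154.75
Round up: n₂ = 155.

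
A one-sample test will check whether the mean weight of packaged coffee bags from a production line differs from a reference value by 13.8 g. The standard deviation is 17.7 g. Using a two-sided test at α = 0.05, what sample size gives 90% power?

n = 18

For a one-sample z-test, n = ((z_{α/2} + z_β)·σ/δ)².
z_{α/2} = 1.960 (two-sided α = 0.05); z_β = 1.282 (power 90% → β = 0.1).
n = (3.242 × 17.7 / 13.8)² = 17.29
Round up: n = 18.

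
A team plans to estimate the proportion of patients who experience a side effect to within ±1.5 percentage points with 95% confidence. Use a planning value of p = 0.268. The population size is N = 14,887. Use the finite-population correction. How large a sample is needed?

n = 2735

For a proportion with margin E = 0.015 at 95% confidence, z = 1.960.
n = p̂(1−p̂)(z/E)² = 0.268 × 0.732 × (1.960/0.015)² = 3349.47 — call this n₀.
Finite-population correction with N = 14,887: n = n₀ / (1 + (n₀−1)/N) = 3349.47 / 1.225 = 2734.26
Round up: n = 2735.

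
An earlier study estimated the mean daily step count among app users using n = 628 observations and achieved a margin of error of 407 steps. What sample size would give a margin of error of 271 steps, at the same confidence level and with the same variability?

Margin of error scales as 1/√n, so n₂ = n₁·(E₁/E₂)².
n₂ = 628 × (407/271)² = 628 × 2.256 = 1416.77
Round up: n₂ = 1417.

n = 1417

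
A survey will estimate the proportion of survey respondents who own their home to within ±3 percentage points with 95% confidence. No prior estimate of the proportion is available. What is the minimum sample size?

1068

For a proportion with margin E = 0.03 at 95% confidence, z = 1.960.
With no prior estimate, use p = 0.5, which maximizes p(1−p) at 0.25.
n = 0.25 × (z/E)² = 0.25 × (1.960/0.03)² = 1067.11
Round up: n = 1068.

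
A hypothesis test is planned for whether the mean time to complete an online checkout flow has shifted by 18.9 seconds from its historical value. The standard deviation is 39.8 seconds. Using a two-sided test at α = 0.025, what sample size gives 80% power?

43

For a one-sample z-test, n = ((z_{α/2} + z_β)·σ/δ)².
z_{α/2} = 2.241 (two-sided α = 0.025); z_β = 0.842 (power 80% → β = 0.2).
n = (3.083 × 39.8 / 18.9)² = 42.15
Round up: n = 43.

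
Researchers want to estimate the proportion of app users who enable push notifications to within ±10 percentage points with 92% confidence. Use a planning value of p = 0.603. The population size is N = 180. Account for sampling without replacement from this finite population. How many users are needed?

For a proportion with margin E = 0.1 at 92% confidence, z = 1.751.
n = p̂(1−p̂)(z/E)² = 0.603 × 0.397 × (1.751/0.1)² = 73.40 — call this n₀.
Finite-population correction with N = 180: n = n₀ / (1 + (n₀−1)/N) = 73.40 / 1.402 = 52.35
Round up: n = 53.

53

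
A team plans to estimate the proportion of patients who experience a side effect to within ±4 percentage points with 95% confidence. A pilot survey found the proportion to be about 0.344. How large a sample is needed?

For a proportion with margin E = 0.04 at 95% confidence, z = 1.960.
n = p̂(1−p̂)(z/E)² = 0.344 × 0.656 × (1.960/0.04)² = 541.82
Round up: n = 542.

n = 542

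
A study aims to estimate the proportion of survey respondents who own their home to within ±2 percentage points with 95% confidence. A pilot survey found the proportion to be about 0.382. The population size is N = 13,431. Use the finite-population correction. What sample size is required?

1940

For a proportion with margin E = 0.02 at 95% confidence, z = 1.960.
n = p̂(1−p̂)(z/E)² = 0.382 × 0.618 × (1.960/0.02)² = 2267.27 — call this n₀.
Finite-population correction with N = 13,431: n = n₀ / (1 + (n₀−1)/N) = 2267.27 / 1.169 = 1939.50
Round up: n = 1940.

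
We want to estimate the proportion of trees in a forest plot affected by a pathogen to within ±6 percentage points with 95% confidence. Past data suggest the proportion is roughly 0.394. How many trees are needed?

n = 255

For a proportion with margin E = 0.06 at 95% confidence, z = 1.960.
n = p̂(1−p̂)(z/E)² = 0.394 × 0.606 × (1.960/0.06)² = 254.79
Round up: n = 255.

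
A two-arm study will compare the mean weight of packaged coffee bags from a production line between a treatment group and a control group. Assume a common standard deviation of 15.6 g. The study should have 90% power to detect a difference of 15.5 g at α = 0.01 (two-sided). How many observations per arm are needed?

31 per group

For two equal groups, n per group = 2·((z_{α/2} + z_β)·σ/δ)².
z_{α/2} = 2.576; z_β = 1.282 (power 90%).
n = 2 × (3.858 × 15.6 / 15.5)² = 2 × 15.08 = 30.16
Round up: n = 31 per group.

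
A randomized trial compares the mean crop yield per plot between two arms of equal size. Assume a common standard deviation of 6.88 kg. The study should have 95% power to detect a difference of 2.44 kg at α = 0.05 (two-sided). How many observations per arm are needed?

207 per group

For two equal groups, n per group = 2·((z_{α/2} + z_β)·σ/δ)².
z_{α/2} = 1.960; z_β = 1.645 (power 95%).
n = 2 × (3.605 × 6.88 / 2.44)² = 2 × 103.33 = 206.66
Round up: n = 207 per group.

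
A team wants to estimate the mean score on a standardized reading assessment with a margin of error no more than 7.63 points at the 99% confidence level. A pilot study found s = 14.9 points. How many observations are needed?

For a mean, the margin of error is E = z·σ/√n, so n = (zσ/E)².
At 99% confidence, z = 2.576.
n = (2.576 × 14.9 / 7.63)² = 25.31
Round up: n = 26.

26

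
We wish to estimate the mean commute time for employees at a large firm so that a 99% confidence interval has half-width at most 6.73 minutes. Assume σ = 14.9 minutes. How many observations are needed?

33

For a mean, the margin of error is E = z·σ/√n, so n = (zσ/E)².
At 99% confidence, z = 2.576.
n = (2.576 × 14.9 / 6.73)² = 32.53
Round up: n = 33.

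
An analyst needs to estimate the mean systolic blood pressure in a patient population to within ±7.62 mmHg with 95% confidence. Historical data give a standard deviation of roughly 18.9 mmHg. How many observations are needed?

For a mean, the margin of error is E = z·σ/√n, so n = (zσ/E)².
At 95% confidence, z = 1.960.
n = (1.960 × 18.9 / 7.62)² = 23.63
Round up: n = 24.

24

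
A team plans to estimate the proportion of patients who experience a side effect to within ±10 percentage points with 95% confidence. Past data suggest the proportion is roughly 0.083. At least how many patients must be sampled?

For a proportion with margin E = 0.1 at 95% confidence, z = 1.960.
n = p̂(1−p̂)(z/E)² = 0.083 × 0.917 × (1.960/0.1)² = 29.24
Round up: n = 30.

n = 30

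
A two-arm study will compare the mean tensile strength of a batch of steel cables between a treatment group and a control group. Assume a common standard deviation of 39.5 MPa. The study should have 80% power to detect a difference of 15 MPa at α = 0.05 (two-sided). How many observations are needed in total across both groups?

218 total

For two equal groups, n per group = 2·((z_{α/2} + z_β)·σ/δ)².
z_{α/2} = 1.960; z_β = 0.842 (power 80%).
n = 2 × (2.802 × 39.5 / 15)² = 2 × 54.44 = 108.88
Round up: n = 109 per group.
Total across both groups: 2 × 109 = 218.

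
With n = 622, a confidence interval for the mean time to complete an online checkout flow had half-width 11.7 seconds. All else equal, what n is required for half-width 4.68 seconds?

Margin of error scales as 1/√n, so n₂ = n₁·(E₁/E₂)².
n₂ = 622 × (11.7/4.68)² = 622 × 6.25 = 3887.50
Round up: n₂ = 3888.

n = 3888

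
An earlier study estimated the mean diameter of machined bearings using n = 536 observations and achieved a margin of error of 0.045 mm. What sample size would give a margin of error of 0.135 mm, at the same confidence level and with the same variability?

Margin of error scales as 1/√n, so n₂ = n₁·(E₁/E₂)².
n₂ = 536 × (0.045/0.135)² = 536 × 0.1111 = 59.55
Round up: n₂ = 60.

60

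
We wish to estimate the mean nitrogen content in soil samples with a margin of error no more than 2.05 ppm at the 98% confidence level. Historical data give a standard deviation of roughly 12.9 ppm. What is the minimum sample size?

For a mean, the margin of error is E = z·σ/√n, so n = (zσ/E)².
At 98% confidence, z = 2.326.
n = (2.326 × 12.9 / 2.05)² = 214.24
Round up: n = 215.

215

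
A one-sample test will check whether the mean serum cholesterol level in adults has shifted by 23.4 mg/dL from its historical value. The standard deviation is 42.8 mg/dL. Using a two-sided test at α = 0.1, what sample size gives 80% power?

21

For a one-sample z-test, n = ((z_{α/2} + z_β)·σ/δ)².
z_{α/2} = 1.645 (two-sided α = 0.1); z_β = 0.842 (power 80% → β = 0.2).
n = (2.487 × 42.8 / 23.4)² = 20.69
Round up: n = 21.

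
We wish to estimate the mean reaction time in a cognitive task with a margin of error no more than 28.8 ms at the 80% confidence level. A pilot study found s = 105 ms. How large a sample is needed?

For a mean, the margin of error is E = z·σ/√n, so n = (zσ/E)².
At 80% confidence, z = 1.282.
n = (1.282 × 105 / 28.8)² = 21.85
Round up: n = 22.

n = 22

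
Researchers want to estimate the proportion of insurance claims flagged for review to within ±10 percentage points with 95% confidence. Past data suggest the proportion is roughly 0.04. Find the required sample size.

For a proportion with margin E = 0.1 at 95% confidence, z = 1.960.
n = p̂(1−p̂)(z/E)² = 0.04 × 0.96 × (1.960/0.1)² = 14.75
Round up: n = 15.

n = 15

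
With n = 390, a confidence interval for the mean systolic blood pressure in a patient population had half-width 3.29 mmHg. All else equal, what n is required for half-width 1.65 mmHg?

Margin of error scales as 1/√n, so n₂ = n₁·(E₁/E₂)².
n₂ = 390 × (3.29/1.65)² = 390 × 3.976 = 1550.64
Round up: n₂ = 1551.

1551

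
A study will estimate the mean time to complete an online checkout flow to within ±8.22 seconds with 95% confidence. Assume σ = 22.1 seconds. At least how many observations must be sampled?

n = 28

For a mean, the margin of error is E = z·σ/√n, so n = (zσ/E)².
At 95% confidence, z = 1.960.
n = (1.960 × 22.1 / 8.22)² = 27.77
Round up: n = 28.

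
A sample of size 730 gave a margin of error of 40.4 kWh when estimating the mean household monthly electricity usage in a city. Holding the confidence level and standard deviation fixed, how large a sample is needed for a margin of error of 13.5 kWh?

Margin of error scales as 1/√n, so n₂ = n₁·(E₁/E₂)².
n₂ = 730 × (40.4/13.5)² = 730 × 8.956 = 6537.88
Round up: n₂ = 6538.

6538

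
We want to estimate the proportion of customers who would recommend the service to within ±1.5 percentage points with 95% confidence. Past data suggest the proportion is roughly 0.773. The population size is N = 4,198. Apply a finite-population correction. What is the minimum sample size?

1749

For a proportion with margin E = 0.015 at 95% confidence, z = 1.960.
n = p̂(1−p̂)(z/E)² = 0.773 × 0.227 × (1.960/0.015)² = 2995.95 — call this n₀.
Finite-population correction with N = 4,198: n = n₀ / (1 + (n₀−1)/N) = 2995.95 / 1.713 = 1748.95
Round up: n = 1749.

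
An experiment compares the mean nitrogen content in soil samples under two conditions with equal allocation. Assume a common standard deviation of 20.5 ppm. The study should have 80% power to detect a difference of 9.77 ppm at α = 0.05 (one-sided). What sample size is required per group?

55 per group

For two equal groups, n per group = 2·((z_α + z_β)·σ/δ)².
z_α = 1.645; z_β = 0.842 (power 80%).
n = 2 × (2.487 × 20.5 / 9.77)² = 2 × 27.23 = 54.46
Round up: n = 55 per group.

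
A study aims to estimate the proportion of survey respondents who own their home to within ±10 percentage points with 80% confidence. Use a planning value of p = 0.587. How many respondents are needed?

n = 40

For a proportion with margin E = 0.1 at 80% confidence, z = 1.282.
n = p̂(1−p̂)(z/E)² = 0.587 × 0.413 × (1.282/0.1)² = 39.84
Round up: n = 40.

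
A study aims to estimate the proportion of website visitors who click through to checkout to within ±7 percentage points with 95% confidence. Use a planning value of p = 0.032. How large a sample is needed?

For a proportion with margin E = 0.07 at 95% confidence, z = 1.960.
n = p̂(1−p̂)(z/E)² = 0.032 × 0.968 × (1.960/0.07)² = 24.29
Round up: n = 25.

25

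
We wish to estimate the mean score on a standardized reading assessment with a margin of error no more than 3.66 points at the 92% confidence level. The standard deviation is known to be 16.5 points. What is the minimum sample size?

63

For a mean, the margin of error is E = z·σ/√n, so n = (zσ/E)².
At 92% confidence, z = 1.751.
n = (1.751 × 16.5 / 3.66)² = 62.31
Round up: n = 63.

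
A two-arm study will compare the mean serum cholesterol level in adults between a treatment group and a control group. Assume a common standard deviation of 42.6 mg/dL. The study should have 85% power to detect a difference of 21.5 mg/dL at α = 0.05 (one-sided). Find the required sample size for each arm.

57 per group

For two equal groups, n per group = 2·((z_α + z_β)·σ/δ)².
z_α = 1.645; z_β = 1.036 (power 85%).
n = 2 × (2.681 × 42.6 / 21.5)² = 2 × 28.22 = 56.44
Round up: n = 57 per group.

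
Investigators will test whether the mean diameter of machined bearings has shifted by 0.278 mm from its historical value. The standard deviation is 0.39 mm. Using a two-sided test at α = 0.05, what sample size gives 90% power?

For a one-sample z-test, n = ((z_{α/2} + z_β)·σ/δ)².
z_{α/2} = 1.960 (two-sided α = 0.05); z_β = 1.282 (power 90% → β = 0.1).
n = (3.242 × 0.39 / 0.278)² = 20.69
Round up: n = 21.

n = 21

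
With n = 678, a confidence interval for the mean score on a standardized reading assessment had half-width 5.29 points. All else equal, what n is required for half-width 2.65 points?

2702

Margin of error scales as 1/√n, so n₂ = n₁·(E₁/E₂)².
n₂ = 678 × (5.29/2.65)² = 678 × 3.985 = 2701.83
Round up: n₂ = 2702.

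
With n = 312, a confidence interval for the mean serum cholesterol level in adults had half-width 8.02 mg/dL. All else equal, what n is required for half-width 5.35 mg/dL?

Margin of error scales as 1/√n, so n₂ = n₁·(E₁/E₂)².
n₂ = 312 × (8.02/5.35)² = 312 × 2.247 = 701.06
Round up: n₂ = 702.

702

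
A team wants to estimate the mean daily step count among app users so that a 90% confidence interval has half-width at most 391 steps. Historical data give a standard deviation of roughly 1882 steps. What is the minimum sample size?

For a mean, the margin of error is E = z·σ/√n, so n = (zσ/E)².
At 90% confidence, z = 1.645.
n = (1.645 × 1882 / 391)² = 62.69
Round up: n = 63.

63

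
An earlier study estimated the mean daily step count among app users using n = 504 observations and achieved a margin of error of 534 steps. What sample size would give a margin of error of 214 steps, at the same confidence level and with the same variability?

Margin of error scales as 1/√n, so n₂ = n₁·(E₁/E₂)².
n₂ = 504 × (534/214)² = 504 × 6.227 = 3138.41
Round up: n₂ = 3139.

n = 3139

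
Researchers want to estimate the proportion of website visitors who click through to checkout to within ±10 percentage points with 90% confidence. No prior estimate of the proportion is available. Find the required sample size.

For a proportion with margin E = 0.1 at 90% confidence, z = 1.645.
With no prior estimate, use p = 0.5, which maximizes p(1−p) at 0.25.
n = 0.25 × (z/E)² = 0.25 × (1.645/0.1)² = 67.65
Round up: n = 68.

n = 68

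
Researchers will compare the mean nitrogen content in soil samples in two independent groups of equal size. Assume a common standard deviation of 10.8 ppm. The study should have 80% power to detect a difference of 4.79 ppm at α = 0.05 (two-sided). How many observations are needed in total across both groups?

For two equal groups, n per group = 2·((z_{α/2} + z_β)·σ/δ)².
z_{α/2} = 1.960; z_β = 0.842 (power 80%).
n = 2 × (2.802 × 10.8 / 4.79)² = 2 × 39.91 = 79.82
Round up: n = 80 per group.
Total across both groups: 2 × 80 = 160.

160 total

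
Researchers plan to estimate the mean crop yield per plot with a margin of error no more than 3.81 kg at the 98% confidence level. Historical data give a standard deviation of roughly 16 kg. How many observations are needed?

96

For a mean, the margin of error is E = z·σ/√n, so n = (zσ/E)².
At 98% confidence, z = 2.326.
n = (2.326 × 16 / 3.81)² = 95.41
Round up: n = 96.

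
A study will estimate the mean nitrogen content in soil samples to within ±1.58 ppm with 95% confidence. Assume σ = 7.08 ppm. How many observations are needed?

78

For a mean, the margin of error is E = z·σ/√n, so n = (zσ/E)².
At 95% confidence, z = 1.960.
n = (1.960 × 7.08 / 1.58)² = 77.14
Round up: n = 78.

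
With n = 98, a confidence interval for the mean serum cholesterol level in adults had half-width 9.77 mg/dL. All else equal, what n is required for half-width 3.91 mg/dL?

612

Margin of error scales as 1/√n, so n₂ = n₁·(E₁/E₂)².
n₂ = 98 × (9.77/3.91)² = 98 × 6.244 = 611.91
Round up: n₂ = 612.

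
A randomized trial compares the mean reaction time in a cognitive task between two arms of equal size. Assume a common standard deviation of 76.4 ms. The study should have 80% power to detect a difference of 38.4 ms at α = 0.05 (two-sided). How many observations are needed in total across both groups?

For two equal groups, n per group = 2·((z_{α/2} + z_β)·σ/δ)².
z_{α/2} = 1.960; z_β = 0.842 (power 80%).
n = 2 × (2.802 × 76.4 / 38.4)² = 2 × 31.08 = 62.16
Round up: n = 63 per group.
Total across both groups: 2 × 63 = 126.

126 total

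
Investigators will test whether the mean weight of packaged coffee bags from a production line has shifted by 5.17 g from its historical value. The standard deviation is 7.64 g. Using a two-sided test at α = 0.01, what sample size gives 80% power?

n = 26

For a one-sample z-test, n = ((z_{α/2} + z_β)·σ/δ)².
z_{α/2} = 2.576 (two-sided α = 0.01); z_β = 0.842 (power 80% → β = 0.2).
n = (3.418 × 7.64 / 5.17)² = 25.51
Round up: n = 26.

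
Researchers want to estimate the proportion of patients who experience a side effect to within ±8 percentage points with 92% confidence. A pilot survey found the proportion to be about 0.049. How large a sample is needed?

For a proportion with margin E = 0.08 at 92% confidence, z = 1.751.
n = p̂(1−p̂)(z/E)² = 0.049 × 0.951 × (1.751/0.08)² = 22.32
Round up: n = 23.

23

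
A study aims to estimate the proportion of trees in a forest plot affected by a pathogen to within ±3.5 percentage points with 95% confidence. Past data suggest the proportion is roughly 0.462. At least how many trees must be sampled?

780

For a proportion with margin E = 0.035 at 95% confidence, z = 1.960.
n = p̂(1−p̂)(z/E)² = 0.462 × 0.538 × (1.960/0.035)² = 779.47
Round up: n = 780.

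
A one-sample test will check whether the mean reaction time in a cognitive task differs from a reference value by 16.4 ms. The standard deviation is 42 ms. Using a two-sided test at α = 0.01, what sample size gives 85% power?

For a one-sample z-test, n = ((z_{α/2} + z_β)·σ/δ)².
z_{α/2} = 2.576 (two-sided α = 0.01); z_β = 1.036 (power 85% → β = 0.15).
n = (3.612 × 42 / 16.4)² = 85.57
Round up: n = 86.

86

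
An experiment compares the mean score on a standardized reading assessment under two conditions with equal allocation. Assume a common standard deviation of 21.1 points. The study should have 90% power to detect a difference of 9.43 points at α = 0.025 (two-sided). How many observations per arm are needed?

For two equal groups, n per group = 2·((z_{α/2} + z_β)·σ/δ)².
z_{α/2} = 2.241; z_β = 1.282 (power 90%).
n = 2 × (3.523 × 21.1 / 9.43)² = 2 × 62.14 = 124.28
Round up: n = 125 per group.

125 per group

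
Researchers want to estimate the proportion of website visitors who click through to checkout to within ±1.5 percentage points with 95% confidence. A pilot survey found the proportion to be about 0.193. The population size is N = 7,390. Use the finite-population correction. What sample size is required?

1956

For a proportion with margin E = 0.015 at 95% confidence, z = 1.960.
n = p̂(1−p̂)(z/E)² = 0.193 × 0.807 × (1.960/0.015)² = 2659.26 — call this n₀.
Finite-population correction with N = 7,390: n = n₀ / (1 + (n₀−1)/N) = 2659.26 / 1.36 = 1955.34
Round up: n = 1956.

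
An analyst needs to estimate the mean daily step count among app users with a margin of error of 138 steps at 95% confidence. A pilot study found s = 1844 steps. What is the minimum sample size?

686

For a mean, the margin of error is E = z·σ/√n, so n = (zσ/E)².
At 95% confidence, z = 1.960.
n = (1.960 × 1844 / 138)² = 685.92
Round up: n = 686.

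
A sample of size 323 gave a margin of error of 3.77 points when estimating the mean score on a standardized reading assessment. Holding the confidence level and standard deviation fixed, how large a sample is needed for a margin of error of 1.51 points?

2014

Margin of error scales as 1/√n, so n₂ = n₁·(E₁/E₂)².
n₂ = 323 × (3.77/1.51)² = 323 × 6.233 = 2013.26
Round up: n₂ = 2014.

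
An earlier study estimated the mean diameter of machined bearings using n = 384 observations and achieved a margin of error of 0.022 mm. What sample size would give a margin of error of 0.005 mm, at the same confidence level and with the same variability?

7435

Margin of error scales as 1/√n, so n₂ = n₁·(E₁/E₂)².
n₂ = 384 × (0.022/0.005)² = 384 × 19.36 = 7434.24
Round up: n₂ = 7435.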